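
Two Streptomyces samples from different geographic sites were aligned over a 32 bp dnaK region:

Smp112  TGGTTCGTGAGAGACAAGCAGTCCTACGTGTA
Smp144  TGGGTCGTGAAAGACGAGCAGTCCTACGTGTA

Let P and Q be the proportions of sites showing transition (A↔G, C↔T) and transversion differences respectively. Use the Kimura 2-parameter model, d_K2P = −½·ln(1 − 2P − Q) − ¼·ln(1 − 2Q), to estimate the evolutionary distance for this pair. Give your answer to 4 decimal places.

0.1011

The sequences differ at positions 4 (T/G, transversion), 11 (G/A, transition), 16 (A/G, transition).
Of the 3 differences, 2 transitions and 1 transversion over 32 sites: P = 2/32 = 0.062500, Q = 1/32 = 0.031250.
d = −0.5·ln(0.843750) − 0.25·ln(0.937500) = −0.5·(-0.169899) − 0.25·(-0.064539) = 0.1011.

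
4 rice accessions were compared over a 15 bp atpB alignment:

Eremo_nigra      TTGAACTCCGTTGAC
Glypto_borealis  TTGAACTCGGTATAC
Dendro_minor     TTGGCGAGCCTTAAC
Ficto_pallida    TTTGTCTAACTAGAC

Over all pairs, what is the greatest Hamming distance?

Pairwise Hamming distances:
  Eremo_nigra vs Glypto_borealis: 3
  Eremo_nigra vs Dendro_minor: 7
  Eremo_nigra vs Ficto_pallida: 7
  Glypto_borealis vs Dendro_minor: 9
  Glypto_borealis vs Ficto_pallida: 7
  Dendro_minor vs Ficto_pallida: 8
The largest is 9, between Glypto_borealis and Dendro_minor.

9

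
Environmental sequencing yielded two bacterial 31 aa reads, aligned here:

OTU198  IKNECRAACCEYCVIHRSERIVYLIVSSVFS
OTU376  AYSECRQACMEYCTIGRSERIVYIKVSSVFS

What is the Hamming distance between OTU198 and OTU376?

9

Differing sites — 1:I/A; 2:K/Y; 3:N/S; 7:A/Q; 10:C/M; 14:V/T; 16:H/G; 24:L/I; 25:I/K.
That gives 9 mismatches out of 31 aligned sites, so the Hamming distance is 9.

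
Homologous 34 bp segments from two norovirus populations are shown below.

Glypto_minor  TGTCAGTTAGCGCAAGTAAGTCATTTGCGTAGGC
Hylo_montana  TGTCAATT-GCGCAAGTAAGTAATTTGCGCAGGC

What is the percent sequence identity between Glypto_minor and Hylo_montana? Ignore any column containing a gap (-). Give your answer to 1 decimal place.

90.9%

Excluding the 1 gap column leaves 33 comparable sites.
Mismatches occur at site 6 (G↔A), site 22 (C↔A), site 30 (T↔C).
30 of the 33 comparable sites match, so the percent identity is 30/33 × 100 = 90.9%.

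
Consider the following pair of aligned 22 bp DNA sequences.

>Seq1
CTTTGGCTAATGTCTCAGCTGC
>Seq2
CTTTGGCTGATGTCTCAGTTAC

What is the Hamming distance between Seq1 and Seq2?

Differing sites — 9:A/G; 19:C/T; 21:G/A.
That gives 3 mismatches out of 22 aligned sites, so the Hamming distance is 3.

3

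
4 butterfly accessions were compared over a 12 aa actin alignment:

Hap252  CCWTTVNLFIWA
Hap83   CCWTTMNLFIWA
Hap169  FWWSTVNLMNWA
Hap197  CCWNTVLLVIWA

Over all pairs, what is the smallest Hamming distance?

1

Pairwise Hamming distances:
  Hap252 vs Hap83: 1
  Hap252 vs Hap169: 5
  Hap252 vs Hap197: 3
  Hap83 vs Hap169: 6
  Hap83 vs Hap197: 4
  Hap169 vs Hap197: 6
The smallest is 1, between Hap252 and Hap83.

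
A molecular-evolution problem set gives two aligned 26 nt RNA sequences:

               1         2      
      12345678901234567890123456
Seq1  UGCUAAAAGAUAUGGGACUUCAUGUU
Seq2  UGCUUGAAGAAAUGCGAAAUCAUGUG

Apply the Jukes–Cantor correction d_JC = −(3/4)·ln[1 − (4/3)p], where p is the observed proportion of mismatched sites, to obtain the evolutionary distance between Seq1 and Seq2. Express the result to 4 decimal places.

0.3335

Differing sites — 5:A/U; 6:A/G; 11:U/A; 15:G/C; 18:C/A; 19:U/A; 26:U/G.
p = 7/26 = 0.269231.
d = −0.75 · ln(1 − (4/3)·0.269231) = −0.75 · ln(0.641025) = −0.75 · (-0.444687) = 0.3335.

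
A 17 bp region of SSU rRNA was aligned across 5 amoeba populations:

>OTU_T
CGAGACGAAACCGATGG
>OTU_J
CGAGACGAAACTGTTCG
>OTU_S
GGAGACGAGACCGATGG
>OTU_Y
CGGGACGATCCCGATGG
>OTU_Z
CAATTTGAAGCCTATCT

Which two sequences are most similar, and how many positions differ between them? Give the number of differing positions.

2

Pairwise Hamming distances:
  OTU_T vs OTU_J: 3
  OTU_T vs OTU_S: 2
  OTU_T vs OTU_Y: 3
  OTU_T vs OTU_Z: 8
  OTU_J vs OTU_S: 5
  OTU_J vs OTU_Y: 6
  OTU_J vs OTU_Z: 9
  OTU_S vs OTU_Y: 4
  OTU_S vs OTU_Z: 10
  OTU_Y vs OTU_Z: 10
The smallest is 2, between OTU_T and OTU_S.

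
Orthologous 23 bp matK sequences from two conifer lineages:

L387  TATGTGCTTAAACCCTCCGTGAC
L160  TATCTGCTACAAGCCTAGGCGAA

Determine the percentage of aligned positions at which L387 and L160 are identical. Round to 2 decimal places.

Differing sites — 4:G/C; 9:T/A; 10:A/C; 13:C/G; 17:C/A; 18:C/G; 20:T/C; 23:C/A.
15 of the 23 sites match, so the percent identity is 15/23 × 100 = 65.22%.

65.22%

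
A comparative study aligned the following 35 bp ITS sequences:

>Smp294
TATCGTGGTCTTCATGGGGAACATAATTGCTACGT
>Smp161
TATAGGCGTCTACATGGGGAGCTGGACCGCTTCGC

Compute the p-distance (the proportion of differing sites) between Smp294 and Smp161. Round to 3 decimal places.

0.343

Differing sites — 4:C/A; 6:T/G; 7:G/C; 12:T/A; 21:A/G; 23:A/T; 24:T/G; 25:A/G; 27:T/C; 28:T/C; 32:A/T; 35:T/C.
There are 12 differences over 35 sites, so p = 12/35 = 0.343.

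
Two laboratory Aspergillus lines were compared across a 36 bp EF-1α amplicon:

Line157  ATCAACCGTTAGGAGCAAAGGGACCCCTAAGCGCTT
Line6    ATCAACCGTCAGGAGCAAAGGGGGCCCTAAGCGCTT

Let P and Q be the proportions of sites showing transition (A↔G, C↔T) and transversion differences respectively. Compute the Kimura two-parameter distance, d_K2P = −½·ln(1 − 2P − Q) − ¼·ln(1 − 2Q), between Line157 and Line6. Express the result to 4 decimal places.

0.0891

Mismatches occur at site 10 (T↔C, transition), site 23 (A↔G, transition), site 24 (C↔G, transversion).
Of the 3 differences, 2 transitions and 1 transversion over 36 sites: P = 2/36 = 0.055556, Q = 1/36 = 0.027778.
d = −0.5·ln(0.861110) − 0.25·ln(0.944444) = −0.5·(-0.149533) − 0.25·(-0.057159) = 0.0891.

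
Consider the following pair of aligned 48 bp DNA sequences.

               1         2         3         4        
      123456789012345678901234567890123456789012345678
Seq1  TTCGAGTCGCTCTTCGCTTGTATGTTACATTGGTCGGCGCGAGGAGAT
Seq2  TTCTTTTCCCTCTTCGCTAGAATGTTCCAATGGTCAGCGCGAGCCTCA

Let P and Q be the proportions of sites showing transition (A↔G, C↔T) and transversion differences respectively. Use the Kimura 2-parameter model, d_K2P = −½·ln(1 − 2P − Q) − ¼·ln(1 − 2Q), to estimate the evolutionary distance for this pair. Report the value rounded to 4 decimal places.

Mismatches occur at site 4 (G→T, transversion), site 5 (A→T, transversion), site 6 (G→T, transversion), site 9 (G→C, transversion), site 19 (T→A, transversion), site 21 (T→A, transversion), site 27 (A→C, transversion), site 30 (T→A, transversion), site 36 (G→A, transition), site 44 (G→C, transversion), site 45 (A→C, transversion), site 46 (G→T, transversion), site 47 (A→C, transversion), site 48 (T→A, transversion).
Of the 14 differences, 1 transition and 13 transversions over 48 sites: P = 1/48 = 0.020833, Q = 13/48 = 0.270833.
d = −0.5·ln(0.687501) − 0.25·ln(0.458334) = −0.5·(-0.374692) − 0.25·(-0.780157) = 0.3824.

0.3824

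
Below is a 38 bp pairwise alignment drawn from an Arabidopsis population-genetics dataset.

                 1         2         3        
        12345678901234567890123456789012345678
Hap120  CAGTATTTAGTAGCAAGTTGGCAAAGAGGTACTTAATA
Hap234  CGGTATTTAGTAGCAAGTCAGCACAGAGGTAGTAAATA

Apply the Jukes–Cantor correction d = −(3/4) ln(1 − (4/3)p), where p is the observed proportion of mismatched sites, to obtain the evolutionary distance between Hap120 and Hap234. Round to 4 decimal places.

0.1773

The sequences differ at positions 2 (A/G), 19 (T/C), 20 (G/A), 24 (A/C), 32 (C/G), 34 (T/A).
p = 6/38 = 0.157895.
d = −0.75 · ln(1 − (4/3)·0.157895) = −0.75 · ln(0.789473) = −0.75 · (-0.236390) = 0.1773.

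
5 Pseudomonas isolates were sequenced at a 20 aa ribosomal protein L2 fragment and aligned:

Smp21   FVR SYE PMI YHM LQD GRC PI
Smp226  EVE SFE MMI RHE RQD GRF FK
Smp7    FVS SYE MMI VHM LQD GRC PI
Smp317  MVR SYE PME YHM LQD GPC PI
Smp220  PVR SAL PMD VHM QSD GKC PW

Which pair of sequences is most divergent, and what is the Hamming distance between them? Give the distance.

Pairwise Hamming distances:
  Smp21 vs Smp226: 10
  Smp21 vs Smp7: 3
  Smp21 vs Smp317: 3
  Smp21 vs Smp220: 9
  Smp226 vs Smp7: 9
  Smp226 vs Smp317: 12
  Smp226 vs Smp220: 14
  Smp7 vs Smp317: 6
  Smp7 vs Smp220: 10
  Smp317 vs Smp220: 9
The largest is 14, between Smp226 and Smp220.

14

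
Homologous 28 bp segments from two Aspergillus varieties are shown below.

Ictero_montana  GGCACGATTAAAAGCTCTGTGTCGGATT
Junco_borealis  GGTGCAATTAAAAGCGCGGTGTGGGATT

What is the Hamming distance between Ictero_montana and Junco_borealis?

6

Differing sites — 3:C/T; 4:A/G; 6:G/A; 16:T/G; 18:T/G; 23:C/G.
That gives 6 mismatches out of 28 aligned sites, so the Hamming distance is 6.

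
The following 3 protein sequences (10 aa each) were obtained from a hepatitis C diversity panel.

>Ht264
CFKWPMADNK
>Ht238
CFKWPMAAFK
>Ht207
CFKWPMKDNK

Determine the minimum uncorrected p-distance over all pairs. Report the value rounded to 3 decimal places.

0.100

Pairwise Hamming distances:
  Ht264 vs Ht238: 2
  Ht264 vs Ht207: 1
  Ht238 vs Ht207: 3
The smallest is 1 mismatch, between Ht264 and Ht207; p = 1/10 = 0.100.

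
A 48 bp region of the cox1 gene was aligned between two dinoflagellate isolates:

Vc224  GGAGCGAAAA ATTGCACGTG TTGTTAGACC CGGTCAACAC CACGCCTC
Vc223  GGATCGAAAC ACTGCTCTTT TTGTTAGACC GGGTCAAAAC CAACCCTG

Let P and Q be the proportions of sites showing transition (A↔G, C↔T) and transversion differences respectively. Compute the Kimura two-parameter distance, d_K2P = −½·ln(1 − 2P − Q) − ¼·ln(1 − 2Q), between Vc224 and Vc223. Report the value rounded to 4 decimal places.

0.2786

Mismatches occur at site 4 (G/T, transversion), site 10 (A/C, transversion), site 12 (T/C, transition), site 16 (A/T, transversion), site 18 (G/T, transversion), site 20 (G/T, transversion), site 31 (C/G, transversion), site 38 (C/A, transversion), site 43 (C/A, transversion), site 44 (G/C, transversion), site 48 (C/G, transversion).
Of the 11 differences, 1 transition and 10 transversions over 48 sites: P = 1/48 = 0.020833, Q = 10/48 = 0.208333.
d = −0.5·ln(0.750001) − 0.25·ln(0.583334) = −0.5·(-0.287681) − 0.25·(-0.538995) = 0.2786.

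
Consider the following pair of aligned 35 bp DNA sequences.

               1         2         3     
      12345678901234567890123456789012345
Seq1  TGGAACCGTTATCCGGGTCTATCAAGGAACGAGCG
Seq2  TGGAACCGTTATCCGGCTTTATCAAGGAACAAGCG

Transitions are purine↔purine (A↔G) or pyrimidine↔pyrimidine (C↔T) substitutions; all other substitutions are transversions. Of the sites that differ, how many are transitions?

2

Differing sites — 17:G/C (Tv); 19:C/T (Ti); 31:G/A (Ti).
Of the 3 differences, 2 transitions and 1 transversion, so the answer is 2.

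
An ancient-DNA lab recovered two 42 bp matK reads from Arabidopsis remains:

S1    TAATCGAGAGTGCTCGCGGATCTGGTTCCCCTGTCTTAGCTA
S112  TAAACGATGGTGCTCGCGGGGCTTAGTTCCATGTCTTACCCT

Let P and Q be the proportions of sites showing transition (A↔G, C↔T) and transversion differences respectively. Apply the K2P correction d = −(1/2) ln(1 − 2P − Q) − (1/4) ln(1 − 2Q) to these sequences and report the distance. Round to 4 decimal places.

Mismatches occur at site 4 (T/A, transversion), site 8 (G/T, transversion), site 9 (A/G, transition), site 20 (A/G, transition), site 21 (T/G, transversion), site 24 (G/T, transversion), site 25 (G/A, transition), site 26 (T/G, transversion), site 28 (C/T, transition), site 31 (C/A, transversion), site 39 (G/C, transversion), site 41 (T/C, transition), site 42 (A/T, transversion).
Of the 13 differences, 5 transitions and 8 transversions over 42 sites: P = 5/42 = 0.119048, Q = 8/42 = 0.190476.
d = −0.5·ln(0.571428) − 0.25·ln(0.619048) = −0.5·(-0.559617) − 0.25·(-0.479572) = 0.3997.

0.3997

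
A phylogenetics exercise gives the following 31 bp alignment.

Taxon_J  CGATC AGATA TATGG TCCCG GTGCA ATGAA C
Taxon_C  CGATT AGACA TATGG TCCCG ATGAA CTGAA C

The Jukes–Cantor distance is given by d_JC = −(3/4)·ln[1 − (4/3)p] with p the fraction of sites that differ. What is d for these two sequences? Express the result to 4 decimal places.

0.1816

The sequences differ at positions 5 (C/T), 9 (T/C), 21 (G/A), 24 (C/A), 26 (A/C).
p = 5/31 = 0.161290.
d = −0.75 · ln(1 − (4/3)·0.161290) = −0.75 · ln(0.784947) = −0.75 · (-0.242139) = 0.1816.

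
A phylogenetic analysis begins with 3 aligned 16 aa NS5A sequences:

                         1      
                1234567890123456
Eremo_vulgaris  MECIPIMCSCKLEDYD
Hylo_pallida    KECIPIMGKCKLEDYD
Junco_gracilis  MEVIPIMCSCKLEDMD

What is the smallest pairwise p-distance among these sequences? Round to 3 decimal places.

Pairwise Hamming distances:
  Eremo_vulgaris vs Hylo_pallida: 3
  Eremo_vulgaris vs Junco_gracilis: 2
  Hylo_pallida vs Junco_gracilis: 5
The smallest is 2 mismatches, between Eremo_vulgaris and Junco_gracilis; p = 2/16 = 0.125.

0.125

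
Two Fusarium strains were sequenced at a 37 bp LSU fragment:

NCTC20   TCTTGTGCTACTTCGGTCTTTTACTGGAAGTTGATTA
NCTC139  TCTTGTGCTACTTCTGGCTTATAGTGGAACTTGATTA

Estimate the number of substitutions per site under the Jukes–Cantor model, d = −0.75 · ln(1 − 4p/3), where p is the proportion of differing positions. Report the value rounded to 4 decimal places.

0.1490

Mismatches occur at site 15 (G/T), site 17 (T/G), site 21 (T/A), site 24 (C/G), site 30 (G/C).
p = 5/37 = 0.135135.
d = −0.75 · ln(1 − (4/3)·0.135135) = −0.75 · ln(0.819820) = −0.75 · (-0.198670) = 0.1490.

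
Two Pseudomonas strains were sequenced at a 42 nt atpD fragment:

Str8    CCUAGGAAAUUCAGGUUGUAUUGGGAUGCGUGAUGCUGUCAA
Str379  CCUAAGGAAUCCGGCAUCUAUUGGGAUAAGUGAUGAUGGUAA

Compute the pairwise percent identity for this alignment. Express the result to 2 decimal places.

71.43%

Mismatches occur at site 5 (G↔A), site 7 (A↔G), site 11 (U↔C), site 13 (A↔G), site 15 (G↔C), site 16 (U↔A), site 18 (G↔C), site 28 (G↔A), site 29 (C↔A), site 36 (C↔A), site 39 (U↔G), site 40 (C↔U).
30 of the 42 sites match, so the percent identity is 30/42 × 100 = 71.43%.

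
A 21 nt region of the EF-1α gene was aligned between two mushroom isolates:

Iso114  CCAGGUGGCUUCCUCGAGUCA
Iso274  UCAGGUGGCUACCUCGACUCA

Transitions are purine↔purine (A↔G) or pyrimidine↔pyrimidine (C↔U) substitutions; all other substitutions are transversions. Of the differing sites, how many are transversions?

Differing sites — 1:C/U (Ti); 11:U/A (Tv); 18:G/C (Tv).
Of the 3 differences, 1 transition and 2 transversions, so the answer is 2.

2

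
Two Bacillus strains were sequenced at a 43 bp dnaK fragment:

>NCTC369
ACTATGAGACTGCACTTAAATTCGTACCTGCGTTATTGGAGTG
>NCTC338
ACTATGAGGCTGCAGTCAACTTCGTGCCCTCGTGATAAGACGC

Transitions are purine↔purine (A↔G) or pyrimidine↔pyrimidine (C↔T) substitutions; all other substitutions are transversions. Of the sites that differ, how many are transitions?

Mismatches occur at site 9 (A→G, transition), site 15 (C→G, transversion), site 17 (T→C, transition), site 20 (A→C, transversion), site 26 (A→G, transition), site 29 (T→C, transition), site 30 (G→T, transversion), site 34 (T→G, transversion), site 37 (T→A, transversion), site 38 (G→A, transition), site 41 (G→C, transversion), site 42 (T→G, transversion), site 43 (G→C, transversion).
Of the 13 differences, 5 transitions and 8 transversions, so the answer is 5.

5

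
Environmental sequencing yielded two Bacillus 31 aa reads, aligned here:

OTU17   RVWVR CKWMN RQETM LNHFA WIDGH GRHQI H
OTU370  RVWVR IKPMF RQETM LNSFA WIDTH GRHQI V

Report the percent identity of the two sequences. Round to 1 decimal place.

Differing sites — 6:C/I; 8:W/P; 10:N/F; 18:H/S; 24:G/T; 31:H/V.
25 of the 31 sites match, so the percent identity is 25/31 × 100 = 80.6%.

80.6%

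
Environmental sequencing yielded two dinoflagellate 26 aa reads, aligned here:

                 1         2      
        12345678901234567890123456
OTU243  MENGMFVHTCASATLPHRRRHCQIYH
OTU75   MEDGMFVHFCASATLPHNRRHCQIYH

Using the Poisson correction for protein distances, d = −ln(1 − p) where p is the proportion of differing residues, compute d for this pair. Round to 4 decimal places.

The sequences differ at positions 3 (N/D), 9 (T/F), 18 (R/N).
p = 3/26 = 0.115385.
d = −ln(1 − 0.115385) = −ln(0.884615) = 0.1226.

0.1226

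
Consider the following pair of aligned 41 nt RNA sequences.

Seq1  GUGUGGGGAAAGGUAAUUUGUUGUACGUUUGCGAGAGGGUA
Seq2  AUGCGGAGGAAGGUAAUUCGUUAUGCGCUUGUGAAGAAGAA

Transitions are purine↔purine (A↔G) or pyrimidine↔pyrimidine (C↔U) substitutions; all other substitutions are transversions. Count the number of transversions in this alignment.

1

Mismatches occur at site 1 (G→A, transition), site 4 (U→C, transition), site 7 (G→A, transition), site 9 (A→G, transition), site 19 (U→C, transition), site 23 (G→A, transition), site 25 (A→G, transition), site 28 (U→C, transition), site 32 (C→U, transition), site 35 (G→A, transition), site 36 (A→G, transition), site 37 (G→A, transition), site 38 (G→A, transition), site 40 (U→A, transversion).
Of the 14 differences, 13 transitions and 1 transversion, so the answer is 1.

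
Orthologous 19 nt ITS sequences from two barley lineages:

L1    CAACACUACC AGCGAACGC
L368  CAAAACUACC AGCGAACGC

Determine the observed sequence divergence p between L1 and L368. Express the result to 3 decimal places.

0.053

The sequences differ at position 4 (C/A).
There are 1 differences over 19 sites, so p = 1/19 = 0.053.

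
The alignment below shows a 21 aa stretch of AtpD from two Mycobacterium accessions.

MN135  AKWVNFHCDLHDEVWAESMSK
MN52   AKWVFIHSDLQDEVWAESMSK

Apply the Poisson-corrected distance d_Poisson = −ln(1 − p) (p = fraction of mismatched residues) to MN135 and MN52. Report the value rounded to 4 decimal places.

0.2113

Differing sites — 5:N/F; 6:F/I; 8:C/S; 11:H/Q.
p = 4/21 = 0.190476.
d = −ln(1 − 0.190476) = −ln(0.809524) = 0.2113.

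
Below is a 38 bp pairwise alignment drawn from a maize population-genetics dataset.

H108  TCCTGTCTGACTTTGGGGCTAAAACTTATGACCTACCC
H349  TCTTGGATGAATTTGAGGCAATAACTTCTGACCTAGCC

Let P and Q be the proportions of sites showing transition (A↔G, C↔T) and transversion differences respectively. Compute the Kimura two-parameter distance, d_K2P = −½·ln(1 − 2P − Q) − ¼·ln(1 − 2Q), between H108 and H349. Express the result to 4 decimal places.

0.2858

Mismatches occur at site 3 (C↔T, transition), site 6 (T↔G, transversion), site 7 (C↔A, transversion), site 11 (C↔A, transversion), site 16 (G↔A, transition), site 20 (T↔A, transversion), site 22 (A↔T, transversion), site 28 (A↔C, transversion), site 36 (C↔G, transversion).
Of the 9 differences, 2 transitions and 7 transversions over 38 sites: P = 2/38 = 0.052632, Q = 7/38 = 0.184211.
d = −0.5·ln(0.710525) − 0.25·ln(0.631578) = −0.5·(-0.341751) − 0.25·(-0.459534) = 0.2858.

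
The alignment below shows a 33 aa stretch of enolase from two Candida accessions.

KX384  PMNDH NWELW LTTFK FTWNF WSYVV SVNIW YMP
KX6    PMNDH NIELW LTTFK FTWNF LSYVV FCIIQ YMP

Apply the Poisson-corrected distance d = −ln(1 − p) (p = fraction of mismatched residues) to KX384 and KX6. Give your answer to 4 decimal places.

0.2007

Differing sites — 7:W/I; 21:W/L; 26:S/F; 27:V/C; 28:N/I; 30:W/Q.
p = 6/33 = 0.181818.
d = −ln(1 − 0.181818) = −ln(0.818182) = 0.2007.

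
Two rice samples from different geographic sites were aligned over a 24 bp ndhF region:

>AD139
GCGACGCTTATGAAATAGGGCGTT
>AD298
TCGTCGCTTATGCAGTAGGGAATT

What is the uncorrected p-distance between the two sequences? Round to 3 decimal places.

0.250

The sequences differ at positions 1 (G/T), 4 (A/T), 13 (A/C), 15 (A/G), 21 (C/A), 22 (G/A).
There are 6 differences over 24 sites, so p = 6/24 = 0.250.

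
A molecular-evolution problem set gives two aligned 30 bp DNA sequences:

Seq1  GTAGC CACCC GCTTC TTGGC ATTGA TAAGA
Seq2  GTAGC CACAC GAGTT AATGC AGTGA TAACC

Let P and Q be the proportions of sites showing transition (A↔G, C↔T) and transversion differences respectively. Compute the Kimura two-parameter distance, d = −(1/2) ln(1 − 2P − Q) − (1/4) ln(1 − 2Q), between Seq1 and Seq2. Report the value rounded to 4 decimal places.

Differing sites — 9:C/A (Tv); 12:C/A (Tv); 13:T/G (Tv); 15:C/T (Ti); 16:T/A (Tv); 17:T/A (Tv); 18:G/T (Tv); 22:T/G (Tv); 29:G/C (Tv); 30:A/C (Tv).
Of the 10 differences, 1 transition and 9 transversions over 30 sites: P = 1/30 = 0.033333, Q = 9/30 = 0.300000.
d = −0.5·ln(0.633334) − 0.25·ln(0.400000) = −0.5·(-0.456757) − 0.25·(-0.916291) = 0.4575.

0.4575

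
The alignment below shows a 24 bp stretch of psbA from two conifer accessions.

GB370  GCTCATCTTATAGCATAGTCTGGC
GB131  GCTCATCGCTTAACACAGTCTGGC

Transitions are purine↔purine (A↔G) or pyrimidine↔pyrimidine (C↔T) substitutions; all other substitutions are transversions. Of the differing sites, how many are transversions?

2

Differing sites — 8:T/G (Tv); 9:T/C (Ti); 10:A/T (Tv); 13:G/A (Ti); 16:T/C (Ti).
Of the 5 differences, 3 transitions and 2 transversions, so the answer is 2.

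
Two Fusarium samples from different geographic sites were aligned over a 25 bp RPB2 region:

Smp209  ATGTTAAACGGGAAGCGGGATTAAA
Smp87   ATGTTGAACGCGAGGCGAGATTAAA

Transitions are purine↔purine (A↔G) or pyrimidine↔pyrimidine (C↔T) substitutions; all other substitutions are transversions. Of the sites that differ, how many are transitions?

3

Mismatches occur at site 6 (A/G, transition), site 11 (G/C, transversion), site 14 (A/G, transition), site 18 (G/A, transition).
Of the 4 differences, 3 transitions and 1 transversion, so the answer is 3.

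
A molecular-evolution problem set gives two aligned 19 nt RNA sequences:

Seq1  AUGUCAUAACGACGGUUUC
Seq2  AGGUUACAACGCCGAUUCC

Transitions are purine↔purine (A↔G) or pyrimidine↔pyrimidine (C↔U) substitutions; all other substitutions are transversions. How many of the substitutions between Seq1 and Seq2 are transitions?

4

Differing sites — 2:U/G (Tv); 5:C/U (Ti); 7:U/C (Ti); 12:A/C (Tv); 15:G/A (Ti); 18:U/C (Ti).
Of the 6 differences, 4 transitions and 2 transversions, so the answer is 4.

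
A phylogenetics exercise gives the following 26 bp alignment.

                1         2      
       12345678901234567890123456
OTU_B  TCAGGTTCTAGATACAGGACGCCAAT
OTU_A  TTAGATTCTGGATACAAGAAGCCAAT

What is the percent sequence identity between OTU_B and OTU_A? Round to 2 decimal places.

80.77%

Mismatches occur at site 2 (C↔T), site 5 (G↔A), site 10 (A↔G), site 17 (G↔A), site 20 (C↔A).
21 of the 26 sites match, so the percent identity is 21/26 × 100 = 80.77%.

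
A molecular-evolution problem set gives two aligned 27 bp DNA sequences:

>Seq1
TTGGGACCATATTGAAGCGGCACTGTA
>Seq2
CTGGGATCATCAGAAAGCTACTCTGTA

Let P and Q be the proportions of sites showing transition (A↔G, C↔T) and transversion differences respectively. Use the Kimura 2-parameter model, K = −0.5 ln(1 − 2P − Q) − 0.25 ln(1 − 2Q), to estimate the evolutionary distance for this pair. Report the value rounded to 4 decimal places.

The sequences differ at positions 1 (T/C, transition), 7 (C/T, transition), 11 (A/C, transversion), 12 (T/A, transversion), 13 (T/G, transversion), 14 (G/A, transition), 19 (G/T, transversion), 20 (G/A, transition), 22 (A/T, transversion).
Of the 9 differences, 4 transitions and 5 transversions over 27 sites: P = 4/27 = 0.148148, Q = 5/27 = 0.185185.
d = −0.5·ln(0.518519) − 0.25·ln(0.629630) = −0.5·(-0.656779) − 0.25·(-0.462623) = 0.4440.

0.4440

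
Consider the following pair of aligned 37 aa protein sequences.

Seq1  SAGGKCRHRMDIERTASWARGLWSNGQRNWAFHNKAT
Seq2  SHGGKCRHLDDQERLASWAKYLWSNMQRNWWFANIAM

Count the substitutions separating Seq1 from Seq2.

Mismatches occur at site 2 (A/H), site 9 (R/L), site 10 (M/D), site 12 (I/Q), site 15 (T/L), site 20 (R/K), site 21 (G/Y), site 26 (G/M), site 31 (A/W), site 33 (H/A), site 35 (K/I), site 37 (T/M).
That gives 12 mismatches out of 37 aligned sites, so the Hamming distance is 12.

12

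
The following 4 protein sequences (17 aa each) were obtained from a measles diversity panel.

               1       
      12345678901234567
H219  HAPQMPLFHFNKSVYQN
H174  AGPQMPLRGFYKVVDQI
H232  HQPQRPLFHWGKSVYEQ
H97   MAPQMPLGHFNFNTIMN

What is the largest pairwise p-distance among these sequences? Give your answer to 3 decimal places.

Pairwise Hamming distances:
  H219 vs H174: 8
  H219 vs H232: 6
  H219 vs H97: 7
  H174 vs H232: 11
  H174 vs H97: 11
  H232 vs H97: 12
The largest is 12 mismatches, between H232 and H97; p = 12/17 = 0.706.

0.706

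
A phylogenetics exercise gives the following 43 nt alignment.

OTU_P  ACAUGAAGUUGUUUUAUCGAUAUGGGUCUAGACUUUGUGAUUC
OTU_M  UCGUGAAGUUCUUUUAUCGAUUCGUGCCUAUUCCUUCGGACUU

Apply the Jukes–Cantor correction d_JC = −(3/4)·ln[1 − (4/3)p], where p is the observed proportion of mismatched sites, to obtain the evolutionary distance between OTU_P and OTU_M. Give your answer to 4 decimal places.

0.4270

The sequences differ at positions 1 (A/U), 3 (A/G), 11 (G/C), 22 (A/U), 23 (U/C), 25 (G/U), 27 (U/C), 31 (G/U), 32 (A/U), 34 (U/C), 37 (G/C), 38 (U/G), 41 (U/C), 43 (C/U).
p = 14/43 = 0.325581.
d = −0.75 · ln(1 − (4/3)·0.325581) = −0.75 · ln(0.565892) = −0.75 · (-0.569352) = 0.4270.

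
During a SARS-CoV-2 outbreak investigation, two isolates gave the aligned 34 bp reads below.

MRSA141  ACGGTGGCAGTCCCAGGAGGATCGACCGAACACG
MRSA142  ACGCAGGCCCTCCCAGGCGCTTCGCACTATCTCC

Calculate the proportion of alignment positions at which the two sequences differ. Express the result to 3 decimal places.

0.382

The sequences differ at positions 4 (G/C), 5 (T/A), 9 (A/C), 10 (G/C), 18 (A/C), 20 (G/C), 21 (A/T), 25 (A/C), 26 (C/A), 28 (G/T), 30 (A/T), 32 (A/T), 34 (G/C).
There are 13 differences over 34 sites, so p = 13/34 = 0.382.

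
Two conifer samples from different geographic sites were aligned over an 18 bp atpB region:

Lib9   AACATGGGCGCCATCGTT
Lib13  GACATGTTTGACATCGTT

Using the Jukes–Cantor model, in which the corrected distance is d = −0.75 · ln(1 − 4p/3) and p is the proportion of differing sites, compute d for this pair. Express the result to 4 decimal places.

0.3470

Differing sites — 1:A/G; 7:G/T; 8:G/T; 9:C/T; 11:C/A.
p = 5/18 = 0.277778.
d = −0.75 · ln(1 − (4/3)·0.277778) = −0.75 · ln(0.629629) = −0.75 · (-0.462625) = 0.3470.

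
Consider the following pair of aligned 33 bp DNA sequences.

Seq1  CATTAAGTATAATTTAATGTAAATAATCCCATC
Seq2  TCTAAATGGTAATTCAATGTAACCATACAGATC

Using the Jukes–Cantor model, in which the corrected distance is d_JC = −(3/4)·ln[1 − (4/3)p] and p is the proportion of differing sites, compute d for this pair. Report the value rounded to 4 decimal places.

0.5587

Mismatches occur at site 1 (C/T), site 2 (A/C), site 4 (T/A), site 7 (G/T), site 8 (T/G), site 9 (A/G), site 15 (T/C), site 23 (A/C), site 24 (T/C), site 26 (A/T), site 27 (T/A), site 29 (C/A), site 30 (C/G).
p = 13/33 = 0.393939.
d = −0.75 · ln(1 − (4/3)·0.393939) = −0.75 · ln(0.474748) = −0.75 · (-0.744971) = 0.5587.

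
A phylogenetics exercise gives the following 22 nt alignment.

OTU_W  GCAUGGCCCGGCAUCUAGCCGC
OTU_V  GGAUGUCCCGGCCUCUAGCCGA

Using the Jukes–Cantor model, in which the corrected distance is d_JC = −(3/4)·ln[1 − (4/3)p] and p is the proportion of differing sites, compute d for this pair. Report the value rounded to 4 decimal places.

Differing sites — 2:C/G; 6:G/U; 13:A/C; 22:C/A.
p = 4/22 = 0.181818.
d = −0.75 · ln(1 − (4/3)·0.181818) = −0.75 · ln(0.757576) = −0.75 · (-0.277631) = 0.2082.

0.2082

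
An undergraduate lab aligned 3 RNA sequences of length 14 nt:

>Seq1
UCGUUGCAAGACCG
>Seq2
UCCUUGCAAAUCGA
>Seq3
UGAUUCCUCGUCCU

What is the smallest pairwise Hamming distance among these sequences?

5

Pairwise Hamming distances:
  Seq1 vs Seq2: 5
  Seq1 vs Seq3: 7
  Seq2 vs Seq3: 8
The smallest is 5, between Seq1 and Seq2.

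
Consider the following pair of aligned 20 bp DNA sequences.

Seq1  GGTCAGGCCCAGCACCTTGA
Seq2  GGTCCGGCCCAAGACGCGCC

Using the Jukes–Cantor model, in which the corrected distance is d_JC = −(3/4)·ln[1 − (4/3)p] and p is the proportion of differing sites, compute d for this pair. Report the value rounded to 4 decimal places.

Differing sites — 5:A/C; 12:G/A; 13:C/G; 16:C/G; 17:T/C; 18:T/G; 19:G/C; 20:A/C.
p = 8/20 = 0.400000.
d = −0.75 · ln(1 − (4/3)·0.400000) = −0.75 · ln(0.466667) = −0.75 · (-0.762139) = 0.5716.

0.5716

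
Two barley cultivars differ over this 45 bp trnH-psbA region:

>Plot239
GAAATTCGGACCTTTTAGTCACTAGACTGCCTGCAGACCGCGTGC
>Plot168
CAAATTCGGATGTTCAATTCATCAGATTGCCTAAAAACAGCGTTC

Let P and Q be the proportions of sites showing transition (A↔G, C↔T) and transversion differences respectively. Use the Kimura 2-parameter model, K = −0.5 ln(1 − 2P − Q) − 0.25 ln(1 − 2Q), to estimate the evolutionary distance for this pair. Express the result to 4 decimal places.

Differing sites — 1:G/C (Tv); 11:C/T (Ti); 12:C/G (Tv); 15:T/C (Ti); 16:T/A (Tv); 18:G/T (Tv); 22:C/T (Ti); 23:T/C (Ti); 27:C/T (Ti); 33:G/A (Ti); 34:C/A (Tv); 36:G/A (Ti); 39:C/A (Tv); 44:G/T (Tv).
Of the 14 differences, 7 transitions and 7 transversions over 45 sites: P = 7/45 = 0.155556, Q = 7/45 = 0.155556.
d = −0.5·ln(0.533332) − 0.25·ln(0.688888) = −0.5·(-0.628611) − 0.25·(-0.372677) = 0.4075.

0.4075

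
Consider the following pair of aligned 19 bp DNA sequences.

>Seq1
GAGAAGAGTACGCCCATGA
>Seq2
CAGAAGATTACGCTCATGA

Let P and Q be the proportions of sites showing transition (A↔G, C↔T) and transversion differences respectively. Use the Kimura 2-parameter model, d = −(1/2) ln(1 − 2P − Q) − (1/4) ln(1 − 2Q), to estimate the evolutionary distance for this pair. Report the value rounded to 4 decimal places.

0.1773

The sequences differ at positions 1 (G/C, transversion), 8 (G/T, transversion), 14 (C/T, transition).
Of the 3 differences, 1 transition and 2 transversions over 19 sites: P = 1/19 = 0.052632, Q = 2/19 = 0.105263.
d = −0.5·ln(0.789473) − 0.25·ln(0.789474) = −0.5·(-0.236390) − 0.25·(-0.236388) = 0.1773.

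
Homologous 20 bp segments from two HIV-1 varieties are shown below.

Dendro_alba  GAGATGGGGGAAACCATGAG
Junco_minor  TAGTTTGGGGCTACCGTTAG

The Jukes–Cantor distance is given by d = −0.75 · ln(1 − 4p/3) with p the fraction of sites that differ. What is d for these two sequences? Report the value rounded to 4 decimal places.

0.4715

Differing sites — 1:G/T; 4:A/T; 6:G/T; 11:A/C; 12:A/T; 16:A/G; 18:G/T.
p = 7/20 = 0.350000.
d = −0.75 · ln(1 − (4/3)·0.350000) = −0.75 · ln(0.533333) = −0.75 · (-0.628609) = 0.4715.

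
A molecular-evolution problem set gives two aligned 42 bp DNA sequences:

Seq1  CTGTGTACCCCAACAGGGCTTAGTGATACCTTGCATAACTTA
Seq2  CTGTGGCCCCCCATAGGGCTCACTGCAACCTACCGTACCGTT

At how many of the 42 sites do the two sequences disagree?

The sequences differ at positions 6 (T/G), 7 (A/C), 12 (A/C), 14 (C/T), 21 (T/C), 23 (G/C), 26 (A/C), 27 (T/A), 32 (T/A), 33 (G/C), 35 (A/G), 38 (A/C), 40 (T/G), 42 (A/T).
That gives 14 mismatches out of 42 aligned sites, so the Hamming distance is 14.

14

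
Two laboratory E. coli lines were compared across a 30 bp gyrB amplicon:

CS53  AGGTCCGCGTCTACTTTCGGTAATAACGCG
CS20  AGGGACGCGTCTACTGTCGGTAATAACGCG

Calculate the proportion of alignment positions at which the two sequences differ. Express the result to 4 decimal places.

0.1000

The sequences differ at positions 4 (T/G), 5 (C/A), 16 (T/G).
There are 3 differences over 30 sites, so p = 3/30 = 0.1000.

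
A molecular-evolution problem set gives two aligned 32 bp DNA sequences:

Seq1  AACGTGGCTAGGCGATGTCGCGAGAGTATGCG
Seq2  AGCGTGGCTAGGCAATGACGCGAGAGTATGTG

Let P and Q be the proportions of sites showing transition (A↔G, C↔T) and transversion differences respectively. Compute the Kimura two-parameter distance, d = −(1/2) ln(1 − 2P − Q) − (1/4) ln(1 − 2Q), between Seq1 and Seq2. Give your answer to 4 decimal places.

0.1396

Differing sites — 2:A/G (Ti); 14:G/A (Ti); 18:T/A (Tv); 31:C/T (Ti).
Of the 4 differences, 3 transitions and 1 transversion over 32 sites: P = 3/32 = 0.093750, Q = 1/32 = 0.031250.
d = −0.5·ln(0.781250) − 0.25·ln(0.937500) = −0.5·(-0.246860) − 0.25·(-0.064539) = 0.1396.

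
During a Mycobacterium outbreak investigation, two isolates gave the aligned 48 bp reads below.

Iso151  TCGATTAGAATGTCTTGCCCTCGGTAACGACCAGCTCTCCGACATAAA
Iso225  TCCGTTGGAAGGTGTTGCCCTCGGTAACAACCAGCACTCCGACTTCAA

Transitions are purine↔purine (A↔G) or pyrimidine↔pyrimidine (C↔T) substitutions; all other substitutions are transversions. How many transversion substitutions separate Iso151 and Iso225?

Differing sites — 3:G/C (Tv); 4:A/G (Ti); 7:A/G (Ti); 11:T/G (Tv); 14:C/G (Tv); 29:G/A (Ti); 36:T/A (Tv); 44:A/T (Tv); 46:A/C (Tv).
Of the 9 differences, 3 transitions and 6 transversions, so the answer is 6.

6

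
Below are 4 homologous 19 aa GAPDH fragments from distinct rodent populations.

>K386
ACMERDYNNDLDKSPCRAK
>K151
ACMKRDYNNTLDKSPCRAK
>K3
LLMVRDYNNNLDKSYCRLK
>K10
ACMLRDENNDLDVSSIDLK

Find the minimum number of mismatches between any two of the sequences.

Pairwise Hamming distances:
  K386 vs K151: 2
  K386 vs K3: 6
  K386 vs K10: 7
  K151 vs K3: 6
  K151 vs K10: 8
  K3 vs K10: 9
The smallest is 2, between K386 and K151.

2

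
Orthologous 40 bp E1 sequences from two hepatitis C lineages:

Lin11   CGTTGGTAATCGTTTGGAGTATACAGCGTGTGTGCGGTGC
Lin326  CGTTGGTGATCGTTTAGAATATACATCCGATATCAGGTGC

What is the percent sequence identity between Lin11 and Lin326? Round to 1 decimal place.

Differing sites — 8:A/G; 16:G/A; 19:G/A; 26:G/T; 28:G/C; 29:T/G; 30:G/A; 32:G/A; 34:G/C; 35:C/A.
30 of the 40 sites match, so the percent identity is 30/40 × 100 = 75.0%.

75.0%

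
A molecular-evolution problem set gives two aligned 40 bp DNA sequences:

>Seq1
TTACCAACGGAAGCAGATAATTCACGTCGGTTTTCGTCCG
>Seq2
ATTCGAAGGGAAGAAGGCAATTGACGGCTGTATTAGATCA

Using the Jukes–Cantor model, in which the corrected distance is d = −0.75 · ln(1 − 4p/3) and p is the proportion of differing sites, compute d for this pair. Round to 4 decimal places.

Mismatches occur at site 1 (T/A), site 3 (A/T), site 5 (C/G), site 8 (C/G), site 14 (C/A), site 17 (A/G), site 18 (T/C), site 23 (C/G), site 27 (T/G), site 29 (G/T), site 32 (T/A), site 35 (C/A), site 37 (T/A), site 38 (C/T), site 40 (G/A).
p = 15/40 = 0.375000.
d = −0.75 · ln(1 − (4/3)·0.375000) = −0.75 · ln(0.500000) = −0.75 · (-0.693147) = 0.5199.

0.5199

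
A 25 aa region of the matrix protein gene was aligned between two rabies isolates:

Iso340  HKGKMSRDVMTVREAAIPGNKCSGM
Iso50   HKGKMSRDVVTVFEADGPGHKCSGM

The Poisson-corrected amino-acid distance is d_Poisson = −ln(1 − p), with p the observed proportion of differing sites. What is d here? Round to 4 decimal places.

0.2231

Differing sites — 10:M/V; 13:R/F; 16:A/D; 17:I/G; 20:N/H.
p = 5/25 = 0.200000.
d = −ln(1 − 0.200000) = −ln(0.800000) = 0.2231.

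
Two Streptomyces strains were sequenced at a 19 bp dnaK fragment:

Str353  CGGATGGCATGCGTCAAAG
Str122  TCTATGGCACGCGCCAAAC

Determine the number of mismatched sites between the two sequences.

Differing sites — 1:C/T; 2:G/C; 3:G/T; 10:T/C; 14:T/C; 19:G/C.
That gives 6 mismatches out of 19 aligned sites, so the Hamming distance is 6.

6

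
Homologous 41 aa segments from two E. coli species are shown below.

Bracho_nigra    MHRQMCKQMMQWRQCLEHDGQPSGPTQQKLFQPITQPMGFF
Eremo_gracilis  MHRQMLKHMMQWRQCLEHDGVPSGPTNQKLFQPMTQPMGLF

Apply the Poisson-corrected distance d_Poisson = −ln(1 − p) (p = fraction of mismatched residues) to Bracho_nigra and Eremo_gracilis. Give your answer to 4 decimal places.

Mismatches occur at site 6 (C↔L), site 8 (Q↔H), site 21 (Q↔V), site 27 (Q↔N), site 34 (I↔M), site 40 (F↔L).
p = 6/41 = 0.146341.
d = −ln(1 − 0.146341) = −ln(0.853659) = 0.1582.

0.1582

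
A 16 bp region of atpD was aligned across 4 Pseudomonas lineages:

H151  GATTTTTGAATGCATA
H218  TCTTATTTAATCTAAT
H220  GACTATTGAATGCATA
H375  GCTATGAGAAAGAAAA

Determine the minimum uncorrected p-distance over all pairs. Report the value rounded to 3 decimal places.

Pairwise Hamming distances:
  H151 vs H218: 8
  H151 vs H220: 2
  H151 vs H375: 7
  H218 vs H220: 8
  H218 vs H375: 10
  H220 vs H375: 9
The smallest is 2 mismatches, between H151 and H220; p = 2/16 = 0.125.

0.125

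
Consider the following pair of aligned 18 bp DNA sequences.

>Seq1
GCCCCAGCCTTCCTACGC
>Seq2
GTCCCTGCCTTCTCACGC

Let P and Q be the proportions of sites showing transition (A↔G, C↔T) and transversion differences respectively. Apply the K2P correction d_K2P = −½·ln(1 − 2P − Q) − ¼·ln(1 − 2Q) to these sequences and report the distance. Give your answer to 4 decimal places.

0.2757

The sequences differ at positions 2 (C/T, transition), 6 (A/T, transversion), 13 (C/T, transition), 14 (T/C, transition).
Of the 4 differences, 3 transitions and 1 transversion over 18 sites: P = 3/18 = 0.166667, Q = 1/18 = 0.055556.
d = −0.5·ln(0.611110) − 0.25·ln(0.888888) = −0.5·(-0.492478) − 0.25·(-0.117784) = 0.2757.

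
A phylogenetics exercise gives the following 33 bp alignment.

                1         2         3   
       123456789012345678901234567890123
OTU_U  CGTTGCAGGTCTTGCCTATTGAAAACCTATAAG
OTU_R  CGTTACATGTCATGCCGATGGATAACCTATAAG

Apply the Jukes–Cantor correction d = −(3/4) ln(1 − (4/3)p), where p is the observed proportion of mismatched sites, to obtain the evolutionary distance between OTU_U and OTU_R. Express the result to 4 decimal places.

0.2082

Mismatches occur at site 5 (G↔A), site 8 (G↔T), site 12 (T↔A), site 17 (T↔G), site 20 (T↔G), site 23 (A↔T).
p = 6/33 = 0.181818.
d = −0.75 · ln(1 − (4/3)·0.181818) = −0.75 · ln(0.757576) = −0.75 · (-0.277631) = 0.2082.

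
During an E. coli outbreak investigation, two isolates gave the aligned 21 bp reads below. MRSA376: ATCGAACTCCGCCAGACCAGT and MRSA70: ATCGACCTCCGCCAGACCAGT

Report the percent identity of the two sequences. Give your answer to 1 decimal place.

A single mismatch occurs at site 6 (A/C).
20 of the 21 sites match, so the percent identity is 20/21 × 100 = 95.2%.

95.2%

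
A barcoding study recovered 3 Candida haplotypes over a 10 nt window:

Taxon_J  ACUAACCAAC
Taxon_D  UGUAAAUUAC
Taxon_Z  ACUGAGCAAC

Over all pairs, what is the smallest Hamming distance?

Pairwise Hamming distances:
  Taxon_J vs Taxon_D: 5
  Taxon_J vs Taxon_Z: 2
  Taxon_D vs Taxon_Z: 6
The smallest is 2, between Taxon_J and Taxon_Z.

2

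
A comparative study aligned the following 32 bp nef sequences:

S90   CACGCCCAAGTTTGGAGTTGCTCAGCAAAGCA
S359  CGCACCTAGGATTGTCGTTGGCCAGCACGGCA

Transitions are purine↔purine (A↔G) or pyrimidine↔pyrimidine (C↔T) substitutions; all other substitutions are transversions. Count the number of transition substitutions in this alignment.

6

The sequences differ at positions 2 (A/G, transition), 4 (G/A, transition), 7 (C/T, transition), 9 (A/G, transition), 11 (T/A, transversion), 15 (G/T, transversion), 16 (A/C, transversion), 21 (C/G, transversion), 22 (T/C, transition), 28 (A/C, transversion), 29 (A/G, transition).
Of the 11 differences, 6 transitions and 5 transversions, so the answer is 6.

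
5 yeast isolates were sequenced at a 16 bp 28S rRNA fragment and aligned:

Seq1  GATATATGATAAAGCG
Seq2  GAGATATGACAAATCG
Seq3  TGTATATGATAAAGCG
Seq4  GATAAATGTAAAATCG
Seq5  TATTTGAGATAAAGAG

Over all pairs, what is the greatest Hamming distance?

Pairwise Hamming distances:
  Seq1 vs Seq2: 3
  Seq1 vs Seq3: 2
  Seq1 vs Seq4: 4
  Seq1 vs Seq5: 5
  Seq2 vs Seq3: 5
  Seq2 vs Seq4: 4
  Seq2 vs Seq5: 8
  Seq3 vs Seq4: 6
  Seq3 vs Seq5: 5
  Seq4 vs Seq5: 9
The largest is 9, between Seq4 and Seq5.

9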